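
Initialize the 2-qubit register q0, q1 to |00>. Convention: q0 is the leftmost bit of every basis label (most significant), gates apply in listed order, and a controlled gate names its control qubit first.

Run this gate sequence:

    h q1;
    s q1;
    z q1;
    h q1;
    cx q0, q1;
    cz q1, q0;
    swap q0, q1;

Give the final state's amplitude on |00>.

The final state's coefficient on |00> equals 1/2 - I/2.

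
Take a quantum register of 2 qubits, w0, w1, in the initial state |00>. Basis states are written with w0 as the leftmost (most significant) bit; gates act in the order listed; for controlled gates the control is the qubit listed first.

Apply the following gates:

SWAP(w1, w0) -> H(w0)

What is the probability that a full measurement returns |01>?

Outcome |01> occurs with probability 0.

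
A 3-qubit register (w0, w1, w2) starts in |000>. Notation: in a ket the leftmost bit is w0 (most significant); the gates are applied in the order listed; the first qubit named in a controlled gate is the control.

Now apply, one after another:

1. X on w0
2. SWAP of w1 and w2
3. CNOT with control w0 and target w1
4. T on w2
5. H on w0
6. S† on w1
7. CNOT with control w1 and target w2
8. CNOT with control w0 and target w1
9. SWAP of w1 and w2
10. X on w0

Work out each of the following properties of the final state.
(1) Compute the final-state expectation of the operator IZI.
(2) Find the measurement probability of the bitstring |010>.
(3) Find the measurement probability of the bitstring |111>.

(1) In the final state, IZI has expectation -1.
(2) A full measurement returns |010> with probability 1/2.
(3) Outcome |111> occurs with probability 1/2.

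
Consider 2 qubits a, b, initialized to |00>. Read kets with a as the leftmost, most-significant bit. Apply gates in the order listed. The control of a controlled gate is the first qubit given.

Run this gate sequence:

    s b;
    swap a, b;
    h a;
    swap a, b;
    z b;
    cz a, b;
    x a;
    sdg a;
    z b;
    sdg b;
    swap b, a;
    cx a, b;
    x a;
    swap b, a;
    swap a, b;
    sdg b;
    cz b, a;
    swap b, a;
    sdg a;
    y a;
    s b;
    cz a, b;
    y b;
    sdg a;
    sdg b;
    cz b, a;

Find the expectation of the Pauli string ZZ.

The expectation value of ZZ is 1.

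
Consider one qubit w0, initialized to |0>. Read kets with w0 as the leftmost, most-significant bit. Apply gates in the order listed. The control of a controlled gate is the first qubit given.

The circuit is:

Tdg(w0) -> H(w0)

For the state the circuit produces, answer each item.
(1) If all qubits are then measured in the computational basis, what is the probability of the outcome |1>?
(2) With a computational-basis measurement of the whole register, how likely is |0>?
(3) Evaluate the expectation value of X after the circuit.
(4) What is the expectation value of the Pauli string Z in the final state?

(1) A full measurement returns |1> with probability 1/2.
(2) A full measurement returns |0> with probability 1/2.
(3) In the final state, X has expectation 1.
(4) The observable Z averages to 0.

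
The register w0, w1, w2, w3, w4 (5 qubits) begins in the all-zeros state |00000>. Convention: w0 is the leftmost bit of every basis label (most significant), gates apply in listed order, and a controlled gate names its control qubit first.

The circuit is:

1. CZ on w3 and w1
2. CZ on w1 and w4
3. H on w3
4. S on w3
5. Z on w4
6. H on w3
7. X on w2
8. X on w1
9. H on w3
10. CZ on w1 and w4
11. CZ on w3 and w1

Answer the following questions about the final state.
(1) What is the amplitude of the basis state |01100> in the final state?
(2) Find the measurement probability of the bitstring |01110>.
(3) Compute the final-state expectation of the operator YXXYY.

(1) The final state's coefficient on |01100> equals sqrt(2)/2.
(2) Outcome |01110> occurs with probability 1/2.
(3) In the final state, YXXYY has expectation 0.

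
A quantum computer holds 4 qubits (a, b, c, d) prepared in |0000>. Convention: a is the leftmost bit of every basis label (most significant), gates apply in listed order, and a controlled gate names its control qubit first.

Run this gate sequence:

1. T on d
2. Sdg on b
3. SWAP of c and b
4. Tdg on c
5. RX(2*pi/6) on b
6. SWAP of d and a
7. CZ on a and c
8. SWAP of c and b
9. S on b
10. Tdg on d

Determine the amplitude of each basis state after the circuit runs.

The resulting statevector has amplitude sqrt(3)/2 on |0000>, -I/2 on |0010>, and 0 on every other basis state.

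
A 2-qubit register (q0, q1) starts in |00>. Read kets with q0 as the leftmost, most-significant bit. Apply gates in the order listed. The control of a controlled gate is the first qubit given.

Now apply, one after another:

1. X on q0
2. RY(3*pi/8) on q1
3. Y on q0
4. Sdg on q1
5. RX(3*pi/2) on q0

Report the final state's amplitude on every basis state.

The resulting statevector has amplitude sqrt(2)*I*cos(3*pi/16)/2 on |00>, sqrt(2)*sin(3*pi/16)/2 on |01>, -sqrt(2)*cos(3*pi/16)/2 on |10>, sqrt(2)*I*sin(3*pi/16)/2 on |11>.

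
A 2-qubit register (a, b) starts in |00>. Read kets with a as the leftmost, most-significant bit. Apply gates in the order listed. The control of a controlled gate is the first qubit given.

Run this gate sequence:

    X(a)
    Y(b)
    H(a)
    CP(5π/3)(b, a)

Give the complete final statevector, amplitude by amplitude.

The resulting statevector has amplitude 0 on |00>, sqrt(2)*I/2 on |01>, 0 on |10>, -sqrt(2)*exp(I*pi/6)/2 on |11>.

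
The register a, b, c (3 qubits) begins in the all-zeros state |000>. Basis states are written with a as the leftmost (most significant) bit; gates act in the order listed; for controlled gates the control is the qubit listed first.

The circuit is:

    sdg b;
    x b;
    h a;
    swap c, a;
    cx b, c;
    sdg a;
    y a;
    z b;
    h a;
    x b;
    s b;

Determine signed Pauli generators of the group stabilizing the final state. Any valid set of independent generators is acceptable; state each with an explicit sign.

One valid set of independent stabilizer generators is -XII, +IIX, +IZI (any independent generating set of the same group is equally correct).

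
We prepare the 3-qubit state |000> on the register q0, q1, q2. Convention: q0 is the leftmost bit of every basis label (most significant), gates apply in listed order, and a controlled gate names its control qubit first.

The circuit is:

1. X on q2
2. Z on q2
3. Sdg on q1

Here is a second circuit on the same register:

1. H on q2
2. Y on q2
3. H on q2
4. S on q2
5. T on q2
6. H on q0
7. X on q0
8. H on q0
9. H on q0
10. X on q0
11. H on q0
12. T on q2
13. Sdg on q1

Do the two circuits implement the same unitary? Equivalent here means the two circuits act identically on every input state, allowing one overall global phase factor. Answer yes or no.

No: there is an input state on which the two circuits produce genuinely different outputs (not merely differing by a phase).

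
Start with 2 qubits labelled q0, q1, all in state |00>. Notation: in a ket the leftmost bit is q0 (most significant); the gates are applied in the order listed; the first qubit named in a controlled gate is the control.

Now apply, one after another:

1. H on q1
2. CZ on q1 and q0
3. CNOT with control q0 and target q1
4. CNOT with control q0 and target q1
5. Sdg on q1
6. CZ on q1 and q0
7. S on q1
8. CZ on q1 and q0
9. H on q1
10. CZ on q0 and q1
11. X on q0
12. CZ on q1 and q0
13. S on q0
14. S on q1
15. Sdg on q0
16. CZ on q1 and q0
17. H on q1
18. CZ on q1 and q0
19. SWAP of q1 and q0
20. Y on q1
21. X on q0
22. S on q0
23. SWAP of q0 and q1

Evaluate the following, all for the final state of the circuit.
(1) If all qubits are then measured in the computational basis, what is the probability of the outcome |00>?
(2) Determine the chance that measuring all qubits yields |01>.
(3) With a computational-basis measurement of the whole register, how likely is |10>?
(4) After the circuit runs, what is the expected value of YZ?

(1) The probability of measuring |00> is 1/2.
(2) A full measurement returns |01> with probability 1/2.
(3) Outcome |10> occurs with probability 0.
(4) The expectation value of YZ is 0.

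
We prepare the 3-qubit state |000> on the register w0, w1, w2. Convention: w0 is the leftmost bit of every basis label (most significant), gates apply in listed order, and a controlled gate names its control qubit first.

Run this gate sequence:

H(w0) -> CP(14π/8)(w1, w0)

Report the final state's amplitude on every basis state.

The resulting statevector has amplitude sqrt(2)/2 on |000>, sqrt(2)/2 on |100>, and 0 on every other basis state.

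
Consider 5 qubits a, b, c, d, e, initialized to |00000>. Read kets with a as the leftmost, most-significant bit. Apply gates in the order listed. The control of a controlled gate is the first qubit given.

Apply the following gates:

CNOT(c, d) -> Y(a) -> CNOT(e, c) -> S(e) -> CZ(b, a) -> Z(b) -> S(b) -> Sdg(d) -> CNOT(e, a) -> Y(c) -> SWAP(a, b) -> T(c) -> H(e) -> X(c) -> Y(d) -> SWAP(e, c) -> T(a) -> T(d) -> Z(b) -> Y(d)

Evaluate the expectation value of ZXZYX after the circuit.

The observable ZXZYX averages to 0.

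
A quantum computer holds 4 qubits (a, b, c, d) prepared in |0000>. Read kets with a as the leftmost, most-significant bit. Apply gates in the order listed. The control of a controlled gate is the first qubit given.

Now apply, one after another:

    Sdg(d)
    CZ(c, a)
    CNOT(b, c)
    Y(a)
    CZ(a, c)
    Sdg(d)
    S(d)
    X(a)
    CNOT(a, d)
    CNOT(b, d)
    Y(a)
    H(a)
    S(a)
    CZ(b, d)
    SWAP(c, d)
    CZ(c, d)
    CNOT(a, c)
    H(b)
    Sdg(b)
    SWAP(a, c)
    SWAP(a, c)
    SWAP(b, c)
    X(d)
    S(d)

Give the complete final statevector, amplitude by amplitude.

The final amplitudes are -I/2 on |0001>, -1/2 on |0011>, -1/2 on |1101>, I/2 on |1111>, and 0 on every other basis state. Key observation: gates 20-21 undo each other exactly, leaving only the rest of the circuit to track.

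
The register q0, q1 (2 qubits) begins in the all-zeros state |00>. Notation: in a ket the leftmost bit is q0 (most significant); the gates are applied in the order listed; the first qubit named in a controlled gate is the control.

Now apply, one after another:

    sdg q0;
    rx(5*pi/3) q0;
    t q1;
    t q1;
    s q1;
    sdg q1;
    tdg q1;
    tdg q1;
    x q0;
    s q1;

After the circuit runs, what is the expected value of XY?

In the final state, XY has expectation 0. Key observation: gates 3-8 undo each other exactly, leaving only the rest of the circuit to track.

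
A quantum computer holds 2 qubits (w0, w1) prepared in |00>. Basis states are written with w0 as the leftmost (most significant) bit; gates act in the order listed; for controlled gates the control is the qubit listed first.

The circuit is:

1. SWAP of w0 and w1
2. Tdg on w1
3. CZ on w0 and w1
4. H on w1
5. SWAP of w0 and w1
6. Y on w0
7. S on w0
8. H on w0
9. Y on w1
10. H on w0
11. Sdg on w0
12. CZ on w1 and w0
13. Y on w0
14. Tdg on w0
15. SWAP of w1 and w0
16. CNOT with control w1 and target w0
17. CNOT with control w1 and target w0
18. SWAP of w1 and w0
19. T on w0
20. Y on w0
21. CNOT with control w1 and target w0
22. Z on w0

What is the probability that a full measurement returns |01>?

Outcome |01> occurs with probability 1/2.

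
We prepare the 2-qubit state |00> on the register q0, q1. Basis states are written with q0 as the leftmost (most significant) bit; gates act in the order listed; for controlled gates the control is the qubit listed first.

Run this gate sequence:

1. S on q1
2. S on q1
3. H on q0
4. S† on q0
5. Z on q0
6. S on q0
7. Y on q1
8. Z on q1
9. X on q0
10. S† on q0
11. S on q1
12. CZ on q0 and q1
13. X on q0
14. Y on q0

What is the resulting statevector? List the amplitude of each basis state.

After the circuit, the state carries amplitude 0 on |00>, sqrt(2)*I/2 on |01>, 0 on |10>, -sqrt(2)/2 on |11>.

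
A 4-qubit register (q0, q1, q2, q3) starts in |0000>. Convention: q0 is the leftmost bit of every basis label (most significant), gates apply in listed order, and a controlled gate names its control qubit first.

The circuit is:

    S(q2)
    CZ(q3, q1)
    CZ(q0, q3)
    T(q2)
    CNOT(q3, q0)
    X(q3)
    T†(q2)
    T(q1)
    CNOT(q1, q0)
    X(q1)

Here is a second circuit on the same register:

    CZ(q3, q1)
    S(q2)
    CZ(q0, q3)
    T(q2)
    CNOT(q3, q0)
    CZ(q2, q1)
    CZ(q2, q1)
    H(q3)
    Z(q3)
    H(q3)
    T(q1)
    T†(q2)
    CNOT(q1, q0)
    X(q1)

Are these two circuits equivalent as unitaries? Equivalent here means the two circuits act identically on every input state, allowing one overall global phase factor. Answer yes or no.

Yes — the two circuits implement the same unitary up to a global phase.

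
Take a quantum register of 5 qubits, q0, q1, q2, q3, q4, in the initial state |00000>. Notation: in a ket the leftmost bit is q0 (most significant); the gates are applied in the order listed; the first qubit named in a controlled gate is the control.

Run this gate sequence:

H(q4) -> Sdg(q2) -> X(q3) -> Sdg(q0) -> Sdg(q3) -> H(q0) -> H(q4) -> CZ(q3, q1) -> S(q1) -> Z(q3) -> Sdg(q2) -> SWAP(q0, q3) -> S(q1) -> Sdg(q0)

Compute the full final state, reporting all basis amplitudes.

The final amplitudes are sqrt(2)/2 on |10000>, sqrt(2)/2 on |10010>, and 0 on every other basis state.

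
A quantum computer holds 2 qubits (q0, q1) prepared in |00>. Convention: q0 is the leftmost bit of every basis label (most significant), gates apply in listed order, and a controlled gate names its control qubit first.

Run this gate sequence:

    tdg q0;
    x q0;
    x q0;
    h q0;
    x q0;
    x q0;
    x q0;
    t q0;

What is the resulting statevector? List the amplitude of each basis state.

After the circuit, the state carries amplitude sqrt(2)/2 on |00>, 0 on |01>, sqrt(2)*exp(I*pi/4)/2 on |10>, 0 on |11>.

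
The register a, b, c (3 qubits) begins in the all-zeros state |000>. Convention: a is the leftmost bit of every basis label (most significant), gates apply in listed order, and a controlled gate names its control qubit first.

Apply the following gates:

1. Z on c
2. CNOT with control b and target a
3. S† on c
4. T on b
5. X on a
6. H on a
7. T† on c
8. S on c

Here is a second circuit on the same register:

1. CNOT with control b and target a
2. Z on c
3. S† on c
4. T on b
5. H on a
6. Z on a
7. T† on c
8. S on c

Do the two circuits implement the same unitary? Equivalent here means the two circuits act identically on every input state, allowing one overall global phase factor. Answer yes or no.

Yes — the two circuits implement the same unitary up to a global phase.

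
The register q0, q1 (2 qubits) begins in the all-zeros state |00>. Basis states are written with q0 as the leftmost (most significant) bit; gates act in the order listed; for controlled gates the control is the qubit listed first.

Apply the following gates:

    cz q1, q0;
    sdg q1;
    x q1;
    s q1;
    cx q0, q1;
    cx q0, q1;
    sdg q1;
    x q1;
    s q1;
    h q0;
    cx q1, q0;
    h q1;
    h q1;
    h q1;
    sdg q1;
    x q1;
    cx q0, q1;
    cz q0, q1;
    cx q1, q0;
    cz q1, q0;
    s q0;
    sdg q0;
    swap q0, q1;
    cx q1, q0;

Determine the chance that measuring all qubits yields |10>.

A full measurement returns |10> with probability 1/4. Key observation: the block from step 2 through step 9 cancels to the identity and can be dropped.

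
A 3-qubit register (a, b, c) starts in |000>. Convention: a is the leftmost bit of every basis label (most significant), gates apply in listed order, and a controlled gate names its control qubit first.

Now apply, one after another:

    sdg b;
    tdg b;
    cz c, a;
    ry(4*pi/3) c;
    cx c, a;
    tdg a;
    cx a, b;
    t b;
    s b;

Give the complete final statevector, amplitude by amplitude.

The final amplitudes are -1/2 on |000>, sqrt(3)*I/2 on |111>, and 0 on every other basis state.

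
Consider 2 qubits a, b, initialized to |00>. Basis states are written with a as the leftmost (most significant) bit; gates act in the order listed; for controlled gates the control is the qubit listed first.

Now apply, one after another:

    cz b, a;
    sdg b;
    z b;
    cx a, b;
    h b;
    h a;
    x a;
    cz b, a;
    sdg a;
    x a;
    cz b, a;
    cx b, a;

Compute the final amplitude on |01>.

|01> carries amplitude -1/2 in the final state.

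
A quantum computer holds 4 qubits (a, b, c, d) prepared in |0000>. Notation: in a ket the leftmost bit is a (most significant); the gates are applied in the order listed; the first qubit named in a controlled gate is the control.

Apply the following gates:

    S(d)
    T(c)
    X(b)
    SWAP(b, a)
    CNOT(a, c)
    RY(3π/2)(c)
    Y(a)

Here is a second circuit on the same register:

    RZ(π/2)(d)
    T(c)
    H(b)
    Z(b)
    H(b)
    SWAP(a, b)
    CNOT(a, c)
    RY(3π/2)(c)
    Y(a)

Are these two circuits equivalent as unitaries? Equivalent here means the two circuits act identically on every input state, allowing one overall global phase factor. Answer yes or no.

Yes — the two circuits implement the same unitary up to a global phase.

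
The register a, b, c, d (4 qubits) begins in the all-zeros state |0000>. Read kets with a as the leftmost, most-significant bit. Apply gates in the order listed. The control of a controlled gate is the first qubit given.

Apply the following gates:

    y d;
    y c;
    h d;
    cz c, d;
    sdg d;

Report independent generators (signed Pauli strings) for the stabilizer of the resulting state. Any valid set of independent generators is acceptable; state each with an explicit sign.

One valid set of independent stabilizer generators is -IIIY, +ZIII, +IZII, -IIZI (any independent generating set of the same group is equally correct).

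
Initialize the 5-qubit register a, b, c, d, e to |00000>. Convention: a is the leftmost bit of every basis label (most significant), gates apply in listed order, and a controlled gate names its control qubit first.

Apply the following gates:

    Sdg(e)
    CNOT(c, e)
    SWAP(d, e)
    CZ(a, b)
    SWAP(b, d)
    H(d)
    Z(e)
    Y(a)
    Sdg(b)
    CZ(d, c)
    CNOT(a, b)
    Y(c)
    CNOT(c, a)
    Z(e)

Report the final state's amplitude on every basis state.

The final amplitudes are -sqrt(2)/2 on |01100>, -sqrt(2)/2 on |01110>, and 0 on every other basis state.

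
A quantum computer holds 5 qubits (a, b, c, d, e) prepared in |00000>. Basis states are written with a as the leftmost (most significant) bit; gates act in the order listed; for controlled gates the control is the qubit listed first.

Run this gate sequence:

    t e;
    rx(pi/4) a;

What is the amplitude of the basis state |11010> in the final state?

|11010> carries amplitude 0 in the final state.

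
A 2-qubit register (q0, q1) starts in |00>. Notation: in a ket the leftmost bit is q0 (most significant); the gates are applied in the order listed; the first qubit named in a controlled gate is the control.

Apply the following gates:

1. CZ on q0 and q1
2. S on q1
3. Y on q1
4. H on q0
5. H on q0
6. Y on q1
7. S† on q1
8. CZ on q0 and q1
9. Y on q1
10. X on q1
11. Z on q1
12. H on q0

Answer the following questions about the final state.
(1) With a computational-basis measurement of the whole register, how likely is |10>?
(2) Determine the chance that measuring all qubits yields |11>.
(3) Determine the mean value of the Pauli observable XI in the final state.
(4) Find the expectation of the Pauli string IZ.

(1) A full measurement returns |10> with probability 1/2. Key observation: gates 1-8 undo each other exactly, leaving only the rest of the circuit to track.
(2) A full measurement returns |11> with probability 0.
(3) The expectation value of XI is 1.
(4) The expectation value of IZ is 1.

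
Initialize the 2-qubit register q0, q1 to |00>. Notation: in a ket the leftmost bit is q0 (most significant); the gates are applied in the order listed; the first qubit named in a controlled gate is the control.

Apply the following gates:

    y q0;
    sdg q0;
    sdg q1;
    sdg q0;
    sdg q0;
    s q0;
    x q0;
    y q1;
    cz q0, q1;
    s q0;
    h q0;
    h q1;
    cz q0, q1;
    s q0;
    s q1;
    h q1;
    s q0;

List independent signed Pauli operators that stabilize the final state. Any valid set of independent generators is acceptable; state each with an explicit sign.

The stabilizer group can be generated by -YZ, +ZY, among other valid generating sets.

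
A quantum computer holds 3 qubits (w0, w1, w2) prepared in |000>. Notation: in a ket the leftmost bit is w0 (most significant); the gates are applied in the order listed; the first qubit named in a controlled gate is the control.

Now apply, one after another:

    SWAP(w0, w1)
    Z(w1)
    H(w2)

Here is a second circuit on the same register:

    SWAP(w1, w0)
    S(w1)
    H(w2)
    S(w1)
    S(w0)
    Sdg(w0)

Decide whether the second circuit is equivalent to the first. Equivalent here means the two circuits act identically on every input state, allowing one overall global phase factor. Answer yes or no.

Yes — the two circuits implement the same unitary up to a global phase.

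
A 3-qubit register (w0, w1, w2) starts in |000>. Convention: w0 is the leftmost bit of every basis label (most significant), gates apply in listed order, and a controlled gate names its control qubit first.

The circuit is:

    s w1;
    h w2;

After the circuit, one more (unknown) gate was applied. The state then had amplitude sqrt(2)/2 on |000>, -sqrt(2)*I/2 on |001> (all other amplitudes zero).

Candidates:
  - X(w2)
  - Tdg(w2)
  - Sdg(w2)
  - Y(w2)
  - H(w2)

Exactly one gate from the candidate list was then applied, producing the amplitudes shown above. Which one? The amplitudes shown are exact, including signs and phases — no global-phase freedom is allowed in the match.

The unique candidate consistent with the amplitudes is Sdg(w2).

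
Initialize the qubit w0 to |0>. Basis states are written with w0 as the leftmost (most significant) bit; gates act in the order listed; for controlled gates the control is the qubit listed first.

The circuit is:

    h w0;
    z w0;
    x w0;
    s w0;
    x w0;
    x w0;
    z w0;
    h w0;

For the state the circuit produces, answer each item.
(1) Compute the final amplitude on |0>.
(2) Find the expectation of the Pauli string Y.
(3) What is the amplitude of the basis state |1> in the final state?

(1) The amplitude on |0> is -1/2 - I/2.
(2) In the final state, Y has expectation -1.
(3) The amplitude on |1> is -1/2 + I/2.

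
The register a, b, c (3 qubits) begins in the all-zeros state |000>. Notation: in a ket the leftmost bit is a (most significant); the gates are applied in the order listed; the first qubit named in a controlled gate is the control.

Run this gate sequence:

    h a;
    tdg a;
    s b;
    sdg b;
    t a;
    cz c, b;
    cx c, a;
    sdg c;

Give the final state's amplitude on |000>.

The final state's coefficient on |000> equals sqrt(2)/2. Key observation: steps 2-5 multiply out to the identity, so the circuit reduces to the remaining gates.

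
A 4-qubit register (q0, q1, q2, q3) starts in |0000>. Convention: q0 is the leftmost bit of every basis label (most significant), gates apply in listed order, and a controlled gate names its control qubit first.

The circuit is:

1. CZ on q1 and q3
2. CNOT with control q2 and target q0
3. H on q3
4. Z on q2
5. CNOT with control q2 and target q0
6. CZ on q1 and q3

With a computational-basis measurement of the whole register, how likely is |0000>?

A full measurement returns |0000> with probability 1/2.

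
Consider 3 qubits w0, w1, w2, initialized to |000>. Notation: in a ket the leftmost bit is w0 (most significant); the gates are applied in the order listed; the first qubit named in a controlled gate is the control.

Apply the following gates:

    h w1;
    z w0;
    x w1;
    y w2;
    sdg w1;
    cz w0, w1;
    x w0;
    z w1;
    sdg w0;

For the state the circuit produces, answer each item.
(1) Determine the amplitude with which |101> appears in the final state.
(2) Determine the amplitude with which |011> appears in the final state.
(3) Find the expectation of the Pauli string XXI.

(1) The amplitude on |101> is sqrt(2)/2.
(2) |011> carries amplitude 0 in the final state.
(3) In the final state, XXI has expectation 0.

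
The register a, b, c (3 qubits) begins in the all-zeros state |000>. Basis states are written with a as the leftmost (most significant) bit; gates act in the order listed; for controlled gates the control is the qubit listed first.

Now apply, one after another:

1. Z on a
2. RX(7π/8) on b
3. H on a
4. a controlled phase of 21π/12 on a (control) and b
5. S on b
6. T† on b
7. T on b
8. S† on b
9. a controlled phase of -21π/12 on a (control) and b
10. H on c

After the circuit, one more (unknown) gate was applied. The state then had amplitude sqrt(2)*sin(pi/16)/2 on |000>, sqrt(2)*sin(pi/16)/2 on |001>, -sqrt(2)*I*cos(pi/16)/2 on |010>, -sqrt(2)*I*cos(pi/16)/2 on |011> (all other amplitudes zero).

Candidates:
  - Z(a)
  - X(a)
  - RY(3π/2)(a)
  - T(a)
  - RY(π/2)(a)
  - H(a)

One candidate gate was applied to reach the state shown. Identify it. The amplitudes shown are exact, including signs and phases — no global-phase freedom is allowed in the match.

The applied gate was H(a).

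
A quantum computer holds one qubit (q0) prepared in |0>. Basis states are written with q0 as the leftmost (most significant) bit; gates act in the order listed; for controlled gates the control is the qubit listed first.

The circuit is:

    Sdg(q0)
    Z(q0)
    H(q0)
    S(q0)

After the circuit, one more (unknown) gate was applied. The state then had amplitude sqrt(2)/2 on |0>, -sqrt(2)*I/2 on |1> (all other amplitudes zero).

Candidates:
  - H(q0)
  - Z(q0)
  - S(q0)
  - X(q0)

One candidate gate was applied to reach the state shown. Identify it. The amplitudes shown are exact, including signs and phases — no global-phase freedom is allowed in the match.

The applied gate was Z(q0).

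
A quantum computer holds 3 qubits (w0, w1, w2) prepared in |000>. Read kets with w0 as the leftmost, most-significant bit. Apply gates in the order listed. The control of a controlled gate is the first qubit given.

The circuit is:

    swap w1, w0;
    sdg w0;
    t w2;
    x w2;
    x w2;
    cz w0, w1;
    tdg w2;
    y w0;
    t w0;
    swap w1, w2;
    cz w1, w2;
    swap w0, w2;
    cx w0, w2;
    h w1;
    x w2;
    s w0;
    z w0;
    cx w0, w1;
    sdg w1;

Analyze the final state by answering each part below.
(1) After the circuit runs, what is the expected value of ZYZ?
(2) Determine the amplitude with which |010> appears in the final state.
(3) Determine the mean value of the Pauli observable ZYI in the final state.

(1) The observable ZYZ averages to -1. Key observation: steps 4-5 multiply out to the identity, so the circuit reduces to the remaining gates.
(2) The amplitude on |010> is sqrt(2)*exp(I*pi/4)/2.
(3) The observable ZYI averages to -1.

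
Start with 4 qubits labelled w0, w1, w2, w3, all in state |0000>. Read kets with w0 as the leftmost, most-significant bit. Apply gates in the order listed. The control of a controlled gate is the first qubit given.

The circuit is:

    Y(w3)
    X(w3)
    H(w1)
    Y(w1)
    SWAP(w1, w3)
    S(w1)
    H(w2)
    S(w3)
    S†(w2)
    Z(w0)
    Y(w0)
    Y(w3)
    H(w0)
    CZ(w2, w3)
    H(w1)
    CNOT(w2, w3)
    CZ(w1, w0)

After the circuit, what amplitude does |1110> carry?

The amplitude on |1110> is -I/4.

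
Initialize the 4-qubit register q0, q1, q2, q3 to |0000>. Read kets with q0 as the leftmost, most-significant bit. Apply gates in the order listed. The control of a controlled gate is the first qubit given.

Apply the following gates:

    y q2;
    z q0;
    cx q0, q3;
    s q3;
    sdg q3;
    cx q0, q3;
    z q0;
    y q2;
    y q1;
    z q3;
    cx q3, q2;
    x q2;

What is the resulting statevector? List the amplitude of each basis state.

The resulting statevector has amplitude I on |0110>, and 0 on every other basis state. Key observation: gates 1-8 undo each other exactly, leaving only the rest of the circuit to track.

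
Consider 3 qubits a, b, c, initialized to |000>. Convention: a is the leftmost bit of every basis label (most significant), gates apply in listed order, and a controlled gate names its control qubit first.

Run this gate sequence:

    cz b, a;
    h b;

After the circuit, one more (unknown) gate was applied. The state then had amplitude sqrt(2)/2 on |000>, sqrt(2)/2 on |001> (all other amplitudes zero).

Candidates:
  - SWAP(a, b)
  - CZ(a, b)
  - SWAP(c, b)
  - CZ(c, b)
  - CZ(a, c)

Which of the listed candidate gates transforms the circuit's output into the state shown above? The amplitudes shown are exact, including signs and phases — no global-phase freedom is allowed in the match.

The applied gate was SWAP(c, b).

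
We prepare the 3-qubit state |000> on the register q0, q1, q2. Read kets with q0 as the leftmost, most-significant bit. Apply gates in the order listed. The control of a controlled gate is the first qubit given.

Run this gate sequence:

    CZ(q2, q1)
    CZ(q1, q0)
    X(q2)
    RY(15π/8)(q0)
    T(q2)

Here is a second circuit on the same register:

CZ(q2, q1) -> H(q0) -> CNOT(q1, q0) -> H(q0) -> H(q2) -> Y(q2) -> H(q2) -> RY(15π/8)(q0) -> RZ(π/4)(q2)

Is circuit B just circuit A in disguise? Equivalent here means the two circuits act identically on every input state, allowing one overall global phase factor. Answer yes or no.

No — the two circuits implement different unitaries, even allowing a global phase.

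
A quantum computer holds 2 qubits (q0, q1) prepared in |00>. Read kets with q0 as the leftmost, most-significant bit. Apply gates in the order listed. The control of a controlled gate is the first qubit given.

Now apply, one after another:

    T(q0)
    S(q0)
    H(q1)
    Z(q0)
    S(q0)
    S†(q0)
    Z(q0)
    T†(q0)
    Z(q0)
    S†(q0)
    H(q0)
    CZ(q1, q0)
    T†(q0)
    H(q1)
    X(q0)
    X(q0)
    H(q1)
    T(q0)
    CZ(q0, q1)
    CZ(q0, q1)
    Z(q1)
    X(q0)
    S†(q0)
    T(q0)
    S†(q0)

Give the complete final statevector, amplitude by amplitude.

The resulting statevector has amplitude 1/2 on |00>, 1/2 on |01>, -exp(I*pi/4)/2 on |10>, exp(I*pi/4)/2 on |11>. Key observation: the block from step 13 through step 18 cancels to the identity and can be dropped.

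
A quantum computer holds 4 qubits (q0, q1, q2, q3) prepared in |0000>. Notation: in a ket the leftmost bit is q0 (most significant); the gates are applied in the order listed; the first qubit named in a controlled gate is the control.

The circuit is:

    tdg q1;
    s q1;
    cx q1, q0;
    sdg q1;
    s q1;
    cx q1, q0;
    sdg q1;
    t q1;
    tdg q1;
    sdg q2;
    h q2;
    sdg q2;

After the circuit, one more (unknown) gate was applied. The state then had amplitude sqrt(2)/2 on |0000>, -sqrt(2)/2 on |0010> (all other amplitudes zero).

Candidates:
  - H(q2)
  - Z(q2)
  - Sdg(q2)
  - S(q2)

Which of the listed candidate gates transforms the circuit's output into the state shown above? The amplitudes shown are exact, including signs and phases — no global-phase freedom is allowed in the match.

The applied gate was Sdg(q2). Key observation: steps 1-8 multiply out to the identity, so the circuit reduces to the remaining gates.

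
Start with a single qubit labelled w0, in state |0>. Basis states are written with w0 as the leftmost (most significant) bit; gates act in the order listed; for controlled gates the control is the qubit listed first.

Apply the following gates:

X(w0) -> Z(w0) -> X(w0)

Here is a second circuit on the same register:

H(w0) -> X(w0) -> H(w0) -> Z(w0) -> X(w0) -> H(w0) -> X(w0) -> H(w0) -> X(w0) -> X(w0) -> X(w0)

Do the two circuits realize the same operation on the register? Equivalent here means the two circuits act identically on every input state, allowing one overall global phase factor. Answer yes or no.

Yes, they are equivalent — the unitaries differ by at most a global phase.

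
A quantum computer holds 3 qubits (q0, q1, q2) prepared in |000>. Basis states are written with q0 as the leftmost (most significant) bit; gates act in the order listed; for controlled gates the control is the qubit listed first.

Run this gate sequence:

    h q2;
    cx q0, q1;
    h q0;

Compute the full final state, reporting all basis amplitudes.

The final amplitudes are 1/2 on |000>, 1/2 on |001>, 0 on |010>, 0 on |011>, 1/2 on |100>, 1/2 on |101>, 0 on |110>, 0 on |111>.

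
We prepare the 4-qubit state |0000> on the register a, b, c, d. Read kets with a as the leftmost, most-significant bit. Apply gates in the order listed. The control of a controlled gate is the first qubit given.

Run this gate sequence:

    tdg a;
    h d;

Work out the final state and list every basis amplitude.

The final amplitudes are sqrt(2)/2 on |0000>, sqrt(2)/2 on |0001>, and 0 on every other basis state.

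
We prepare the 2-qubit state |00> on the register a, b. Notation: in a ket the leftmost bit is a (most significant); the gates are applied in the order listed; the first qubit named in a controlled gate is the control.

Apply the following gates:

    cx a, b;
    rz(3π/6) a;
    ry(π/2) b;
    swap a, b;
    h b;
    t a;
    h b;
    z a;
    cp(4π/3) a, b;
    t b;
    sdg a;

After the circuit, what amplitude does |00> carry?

The amplitude on |00> is -sqrt(2)*exp(3*I*pi/4)/2.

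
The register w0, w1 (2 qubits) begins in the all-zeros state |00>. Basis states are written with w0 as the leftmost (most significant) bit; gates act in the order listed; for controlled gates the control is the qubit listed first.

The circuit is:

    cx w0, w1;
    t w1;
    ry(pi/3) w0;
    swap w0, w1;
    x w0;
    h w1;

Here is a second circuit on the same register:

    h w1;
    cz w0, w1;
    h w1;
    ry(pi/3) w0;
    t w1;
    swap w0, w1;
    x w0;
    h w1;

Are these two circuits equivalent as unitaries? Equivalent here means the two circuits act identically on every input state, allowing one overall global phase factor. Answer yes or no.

Yes, they are equivalent — the unitaries differ by at most a global phase.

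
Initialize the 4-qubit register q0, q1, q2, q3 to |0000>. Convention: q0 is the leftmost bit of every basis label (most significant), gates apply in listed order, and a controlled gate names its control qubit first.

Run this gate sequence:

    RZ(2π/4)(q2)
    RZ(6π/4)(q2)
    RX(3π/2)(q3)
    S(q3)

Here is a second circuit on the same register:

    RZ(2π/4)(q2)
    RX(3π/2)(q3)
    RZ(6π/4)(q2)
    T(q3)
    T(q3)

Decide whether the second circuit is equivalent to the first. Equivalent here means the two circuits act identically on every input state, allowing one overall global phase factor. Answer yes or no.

Yes — the two circuits implement the same unitary up to a global phase.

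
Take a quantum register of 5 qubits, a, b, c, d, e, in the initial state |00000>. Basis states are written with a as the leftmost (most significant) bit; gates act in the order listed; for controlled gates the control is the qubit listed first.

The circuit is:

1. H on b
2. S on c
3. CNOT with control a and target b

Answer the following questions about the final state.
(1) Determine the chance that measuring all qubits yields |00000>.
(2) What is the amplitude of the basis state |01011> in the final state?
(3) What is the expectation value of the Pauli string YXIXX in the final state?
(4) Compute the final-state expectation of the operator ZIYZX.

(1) Outcome |00000> occurs with probability 1/2.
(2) The final state's coefficient on |01011> equals 0.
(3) The observable YXIXX averages to 0.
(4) In the final state, ZIYZX has expectation 0.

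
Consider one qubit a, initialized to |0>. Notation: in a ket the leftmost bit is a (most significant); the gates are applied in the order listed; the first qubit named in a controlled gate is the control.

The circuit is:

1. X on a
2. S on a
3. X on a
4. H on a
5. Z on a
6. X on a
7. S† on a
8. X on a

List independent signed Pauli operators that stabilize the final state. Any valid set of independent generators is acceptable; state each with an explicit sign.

One valid set of independent stabilizer generators is -Y (any independent generating set of the same group is equally correct).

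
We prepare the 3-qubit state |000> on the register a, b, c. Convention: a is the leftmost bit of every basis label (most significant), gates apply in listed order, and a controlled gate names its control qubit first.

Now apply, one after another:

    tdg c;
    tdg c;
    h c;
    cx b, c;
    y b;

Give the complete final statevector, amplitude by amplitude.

The resulting statevector has amplitude sqrt(2)*I/2 on |010>, sqrt(2)*I/2 on |011>, and 0 on every other basis state.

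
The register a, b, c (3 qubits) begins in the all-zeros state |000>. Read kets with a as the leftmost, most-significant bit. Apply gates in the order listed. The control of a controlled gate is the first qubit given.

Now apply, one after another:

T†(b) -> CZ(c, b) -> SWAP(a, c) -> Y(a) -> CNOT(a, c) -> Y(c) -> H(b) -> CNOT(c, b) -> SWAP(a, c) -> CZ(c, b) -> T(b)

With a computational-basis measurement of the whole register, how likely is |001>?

Outcome |001> occurs with probability 1/2.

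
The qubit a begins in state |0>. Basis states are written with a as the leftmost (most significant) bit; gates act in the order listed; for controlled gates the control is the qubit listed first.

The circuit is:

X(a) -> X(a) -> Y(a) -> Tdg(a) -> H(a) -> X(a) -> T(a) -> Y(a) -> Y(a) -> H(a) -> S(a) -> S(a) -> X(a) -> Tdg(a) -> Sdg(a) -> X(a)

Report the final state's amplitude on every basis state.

The resulting statevector has amplitude -exp(3*I*pi/4)/2 + I/2 on |0>, exp(I*pi/4)/2 + I/2 on |1>.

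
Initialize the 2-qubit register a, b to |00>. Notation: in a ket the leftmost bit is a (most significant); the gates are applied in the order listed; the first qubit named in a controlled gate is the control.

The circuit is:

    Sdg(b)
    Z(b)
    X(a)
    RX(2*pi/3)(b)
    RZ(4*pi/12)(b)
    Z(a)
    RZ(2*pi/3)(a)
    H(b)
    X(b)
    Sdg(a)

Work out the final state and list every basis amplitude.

The final amplitudes are 0 on |00>, 0 on |01>, -sqrt(6)*I/4 + sqrt(2)*exp(2*I*pi/3)/4 on |10>, sqrt(2)*exp(2*I*pi/3)/4 + sqrt(6)*I/4 on |11>.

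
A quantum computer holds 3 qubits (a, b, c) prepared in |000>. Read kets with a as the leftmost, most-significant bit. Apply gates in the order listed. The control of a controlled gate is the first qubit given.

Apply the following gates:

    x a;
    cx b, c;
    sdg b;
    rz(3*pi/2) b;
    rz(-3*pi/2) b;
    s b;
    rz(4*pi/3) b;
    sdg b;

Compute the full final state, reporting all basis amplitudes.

After the circuit, the state carries amplitude exp(-2*I*pi/3) on |100>, and 0 on every other basis state. Key observation: the block from step 3 through step 6 cancels to the identity and can be dropped.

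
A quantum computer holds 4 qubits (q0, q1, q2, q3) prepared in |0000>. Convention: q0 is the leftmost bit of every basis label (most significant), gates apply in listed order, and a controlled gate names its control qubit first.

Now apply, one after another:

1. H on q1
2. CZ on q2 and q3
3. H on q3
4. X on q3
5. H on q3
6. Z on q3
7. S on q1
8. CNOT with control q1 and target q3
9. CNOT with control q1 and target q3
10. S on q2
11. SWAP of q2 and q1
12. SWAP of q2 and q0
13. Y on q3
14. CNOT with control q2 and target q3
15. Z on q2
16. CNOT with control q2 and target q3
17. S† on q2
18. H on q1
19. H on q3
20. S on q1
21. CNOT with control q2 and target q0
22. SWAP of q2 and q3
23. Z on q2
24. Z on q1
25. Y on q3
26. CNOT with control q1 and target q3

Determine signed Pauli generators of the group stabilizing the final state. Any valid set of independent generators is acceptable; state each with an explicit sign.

One valid set of independent stabilizer generators is +YIII, +IXIY, +IIXI, -IZIZ (any independent generating set of the same group is equally correct). Key observation: steps 3-6 multiply out to the identity, so the circuit reduces to the remaining gates.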